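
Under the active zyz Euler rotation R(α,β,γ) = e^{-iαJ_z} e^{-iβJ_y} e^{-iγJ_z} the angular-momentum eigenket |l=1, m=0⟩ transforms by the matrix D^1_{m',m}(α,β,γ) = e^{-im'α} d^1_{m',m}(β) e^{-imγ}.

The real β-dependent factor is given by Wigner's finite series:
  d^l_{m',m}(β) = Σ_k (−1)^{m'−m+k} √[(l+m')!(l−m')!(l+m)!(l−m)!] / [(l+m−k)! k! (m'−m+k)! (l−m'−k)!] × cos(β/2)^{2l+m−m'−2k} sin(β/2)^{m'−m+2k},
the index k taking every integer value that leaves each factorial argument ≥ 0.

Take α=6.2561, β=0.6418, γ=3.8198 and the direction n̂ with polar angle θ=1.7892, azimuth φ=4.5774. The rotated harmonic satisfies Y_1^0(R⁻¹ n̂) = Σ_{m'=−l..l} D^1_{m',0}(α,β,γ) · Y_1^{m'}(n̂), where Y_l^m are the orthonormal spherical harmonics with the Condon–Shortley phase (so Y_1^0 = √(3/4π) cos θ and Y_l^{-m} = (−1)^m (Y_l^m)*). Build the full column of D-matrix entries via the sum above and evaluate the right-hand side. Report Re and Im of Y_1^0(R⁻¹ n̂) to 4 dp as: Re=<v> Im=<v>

Re=-0.1156 Im=0.0000

Need the full column D^1_{m',0} for m'=−1..1 at α=6.2561, β=0.6418, γ=3.8198.
cos(β/2)=0.948952, sin(β/2)=0.315421
d^1_{-1,0}: single k=1 term ⇒ +0.423301;  D = +0.423146-0.011464i
d^1_{0,0}: k∈[0..1] ⇒ +0.900510 -0.099490 = +0.801020;  D = +0.801020+0.000000i
d^1_{1,0}: single k=0 term ⇒ -0.423301;  D = -0.423146-0.011464i
Y_1^{m'}(θ=1.7892,φ=4.5774) and Σ D·Y over m':
  (+0.4231-0.0115i)·(-0.0454+0.3342i)  (+0.8010+0.0000i)·(-0.1059+0.0000i)  (-0.4231-0.0115i)·(+0.0454+0.3342i)
Y_1^0(R⁻¹ n̂) = -0.115553+0.000000i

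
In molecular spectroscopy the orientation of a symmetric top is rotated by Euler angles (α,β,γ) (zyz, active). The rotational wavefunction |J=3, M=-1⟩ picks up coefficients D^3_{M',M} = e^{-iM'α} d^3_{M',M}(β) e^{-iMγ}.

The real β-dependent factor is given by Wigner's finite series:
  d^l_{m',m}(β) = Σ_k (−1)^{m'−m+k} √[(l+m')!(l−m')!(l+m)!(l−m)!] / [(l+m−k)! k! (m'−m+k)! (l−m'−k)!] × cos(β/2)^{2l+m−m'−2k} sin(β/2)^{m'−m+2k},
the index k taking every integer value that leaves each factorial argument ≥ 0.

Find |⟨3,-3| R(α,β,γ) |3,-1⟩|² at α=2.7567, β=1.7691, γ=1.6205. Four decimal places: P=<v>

P=0.1396

Split into d^3_{-3,-1}(β=1.7691) × two z-phases.
With c≡cos(β/2)=0.633638 and s≡sin(β/2)=0.773630, N=[1·720·2·24]^{1/2}=185.903201
The bounds max(0,m−m')=2 and min(l+m,l−m')=2 give 1 term
  k=2: (−1)^0·185.9032/(48)·0.6336^4·0.7736^2 = +0.373660
d^3_{-3,-1}(1.7691) = +0.373660
|D^3_{-3,-1}|² = |d^3_{-3,-1}(β)|² = (+0.373660)² = 0.139622 (the z-rotation phases have unit modulus)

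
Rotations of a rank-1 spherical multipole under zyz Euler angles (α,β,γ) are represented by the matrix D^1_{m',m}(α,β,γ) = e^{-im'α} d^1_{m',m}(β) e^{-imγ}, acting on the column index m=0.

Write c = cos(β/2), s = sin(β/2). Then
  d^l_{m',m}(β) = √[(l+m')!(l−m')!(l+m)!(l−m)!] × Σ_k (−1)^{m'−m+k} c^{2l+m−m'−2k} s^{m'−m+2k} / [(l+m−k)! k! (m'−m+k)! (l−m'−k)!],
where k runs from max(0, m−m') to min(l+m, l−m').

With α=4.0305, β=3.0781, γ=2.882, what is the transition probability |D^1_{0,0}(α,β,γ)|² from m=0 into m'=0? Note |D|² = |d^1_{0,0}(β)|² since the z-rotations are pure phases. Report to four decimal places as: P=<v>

P=0.9960

First d^1_{0,0}(β=3.0781), then the phase factors e^{-i(0)α} and e^{-i(0)γ}:
Half-angle: c=0.031741, s=0.999496. N=√(1·1·1·1)=1.000000
k∈{0,1} keeps every argument non-negative
  k=0: (−1)^0·1.0000/(1)·0.0317^2·0.9995^0 = +0.001007
  k=1: (−1)^1·1.0000/(1)·0.0317^0·0.9995^2 = -0.998993
d^1_{0,0}(3.0781) = +0.001007 -0.998993 = -0.997985
|D^1_{0,0}|² = |d^1_{0,0}(β)|² = (-0.997985)² = 0.995974 (the z-rotation phases have unit modulus)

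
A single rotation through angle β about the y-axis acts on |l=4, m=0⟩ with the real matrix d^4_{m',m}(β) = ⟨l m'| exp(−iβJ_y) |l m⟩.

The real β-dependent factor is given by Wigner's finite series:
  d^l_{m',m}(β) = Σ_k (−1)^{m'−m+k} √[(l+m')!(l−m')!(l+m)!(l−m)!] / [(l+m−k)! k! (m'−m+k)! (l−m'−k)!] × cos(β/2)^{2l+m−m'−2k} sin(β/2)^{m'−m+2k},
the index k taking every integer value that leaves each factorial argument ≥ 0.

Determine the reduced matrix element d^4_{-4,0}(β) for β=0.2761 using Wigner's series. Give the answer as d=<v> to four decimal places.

d=0.0029

d^4_{-4,0}(β=0.2761) via Wigner's sum:
c=cos(0.2761/2)=0.990486, s=sin(0.2761/2)=0.137612; N=√[1·40320·24·24]=4819.161753
k: max(0,(0)−(-4))=4 … min(4+(0),4−(-4))=4
  k=4: (−1)^0·4819.1618/(576)·0.9905^4·0.1376^4 = +0.002888
d^4_{-4,0}(0.2761) = +0.002888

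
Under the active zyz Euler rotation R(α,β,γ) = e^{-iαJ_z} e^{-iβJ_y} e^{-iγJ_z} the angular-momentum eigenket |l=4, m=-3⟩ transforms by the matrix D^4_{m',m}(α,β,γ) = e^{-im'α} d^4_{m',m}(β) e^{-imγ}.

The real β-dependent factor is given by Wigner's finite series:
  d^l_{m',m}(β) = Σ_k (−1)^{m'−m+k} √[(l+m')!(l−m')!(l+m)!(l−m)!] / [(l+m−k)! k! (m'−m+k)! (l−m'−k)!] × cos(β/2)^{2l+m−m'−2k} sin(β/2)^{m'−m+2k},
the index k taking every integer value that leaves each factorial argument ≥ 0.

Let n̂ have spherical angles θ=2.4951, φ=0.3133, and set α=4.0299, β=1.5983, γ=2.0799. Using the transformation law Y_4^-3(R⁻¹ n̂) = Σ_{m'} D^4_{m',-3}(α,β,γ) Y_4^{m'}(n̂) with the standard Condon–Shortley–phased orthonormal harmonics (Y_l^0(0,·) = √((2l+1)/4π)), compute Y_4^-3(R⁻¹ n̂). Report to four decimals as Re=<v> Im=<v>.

Re=-0.1493 Im=0.3774

Need the full column D^4_{m',-3} for m'=−4..4 at α=4.0299, β=1.5983, γ=2.0799.
cos(β/2)=0.697316, sin(β/2)=0.716764
d^4_{-4,-3}: single k=1 term ⇒ +0.162528;  D = -0.151638-0.058493i
d^4_{-3,-3}: k∈[0..1] ⇒ +0.055903 -0.413455 = -0.357552;  D = -0.310263+0.177709i
d^4_{-2,-3}: k∈[0..1] ⇒ -0.215005 +0.681494 = +0.466489;  D = -0.075394+0.460356i
d^4_{-1,-3}: k∈[0..1] ⇒ +0.468814 -0.825547 = -0.356733;  D = +0.236822+0.266784i
d^4_{0,-3}: k∈[0..1] ⇒ -0.718358 +0.758985 = +0.040627;  D = +0.040589-0.001766i
d^4_{1,-3}: k∈[0..1] ⇒ +0.825547 -0.523342 = +0.302205;  D = -0.180234+0.242577i
d^4_{2,-3}: k∈[0..1] ⇒ -0.720036 +0.253586 = -0.466450;  D = +0.115087+0.452030i
d^4_{3,-3}: k∈[0..1] ⇒ +0.461544 -0.069664 = +0.391880;  D = +0.355684+0.164497i
d^4_{4,-3}: single k=0 term ⇒ -0.191693;  D = +0.172180-0.084263i
Y_4^{m'}(θ=2.4951,φ=0.3133) and Σ D·Y over m':
  (-0.1516-0.0585i)·(+0.0182-0.0554i)  (-0.3103+0.1777i)·(-0.1288+0.1764i)  (-0.0754+0.4604i)·(+0.3402-0.2463i)  (+0.2368+0.2668i)·(-0.3159+0.1023i)  (+0.0406-0.0018i)·(-0.2017+0.0000i)  (-0.1802+0.2426i)·(+0.3159+0.1023i)  (+0.1151+0.4520i)·(+0.3402+0.2463i)  (+0.3557+0.1645i)·(+0.1288+0.1764i)  (+0.1722-0.0843i)·(+0.0182+0.0554i)
Y_4^-3(R⁻¹ n̂) = -0.149278+0.377448i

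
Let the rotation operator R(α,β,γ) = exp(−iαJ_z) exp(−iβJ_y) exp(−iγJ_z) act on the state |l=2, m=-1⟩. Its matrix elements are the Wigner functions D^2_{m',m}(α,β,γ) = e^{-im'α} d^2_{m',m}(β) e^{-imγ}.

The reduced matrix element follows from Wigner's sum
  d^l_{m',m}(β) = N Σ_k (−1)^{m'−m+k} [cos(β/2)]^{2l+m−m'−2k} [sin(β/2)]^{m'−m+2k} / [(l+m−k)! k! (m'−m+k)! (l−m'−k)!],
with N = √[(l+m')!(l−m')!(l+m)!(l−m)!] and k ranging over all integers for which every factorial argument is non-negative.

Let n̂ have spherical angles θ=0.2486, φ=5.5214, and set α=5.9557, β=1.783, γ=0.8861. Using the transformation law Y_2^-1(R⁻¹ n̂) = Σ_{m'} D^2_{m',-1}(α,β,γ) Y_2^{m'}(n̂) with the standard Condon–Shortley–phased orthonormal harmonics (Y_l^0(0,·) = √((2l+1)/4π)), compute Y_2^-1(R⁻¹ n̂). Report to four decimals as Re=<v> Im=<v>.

Need the full column D^2_{m',-1} for m'=−2..2 at α=5.9557, β=1.783, γ=0.8861.
cos(β/2)=0.628246, sin(β/2)=0.778015
d^2_{-2,-1}: single k=1 term ⇒ +0.385839;  D = +0.375579+0.088387i
d^2_{-1,-1}: k∈[0..1] ⇒ +0.155782 -0.716731 = -0.560949;  D = -0.475679-0.297310i
d^2_{0,-1}: k∈[0..1] ⇒ -0.472555 +0.724718 = +0.252163;  D = +0.159478+0.195328i
d^2_{1,-1}: k∈[0..1] ⇒ +0.716731 -0.366397 = +0.350334;  D = +0.122499+0.328220i
d^2_{2,-1}: single k=0 term ⇒ -0.591730;  D = -0.017587-0.591468i
Y_2^{m'}(θ=0.2486,φ=5.5214) and Σ D·Y over m':
  (+0.3756+0.0884i)·(+0.0011+0.0234i)  (-0.4757-0.2973i)·(+0.1333+0.1272i)  (+0.1595+0.1953i)·(+0.5735+0.0000i)  (+0.1225+0.3282i)·(-0.1333+0.1272i)  (-0.0176-0.5915i)·(+0.0011-0.0234i)
Y_2^-1(R⁻¹ n̂) = -0.007702-0.007656i

Re=-0.0077 Im=-0.0077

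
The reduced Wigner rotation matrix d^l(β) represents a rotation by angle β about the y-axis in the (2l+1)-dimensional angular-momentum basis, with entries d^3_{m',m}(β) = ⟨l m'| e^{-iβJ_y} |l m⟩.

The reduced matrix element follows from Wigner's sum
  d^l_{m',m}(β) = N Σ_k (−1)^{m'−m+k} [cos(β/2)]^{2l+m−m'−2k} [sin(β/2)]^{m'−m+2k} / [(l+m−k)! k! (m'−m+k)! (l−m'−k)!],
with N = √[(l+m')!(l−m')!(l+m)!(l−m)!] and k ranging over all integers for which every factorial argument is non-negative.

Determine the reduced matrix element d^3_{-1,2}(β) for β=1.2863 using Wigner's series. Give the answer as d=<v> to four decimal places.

d^3_{-1,2}(β=1.2863) via Wigner's sum:
c=cos(1.2863/2)=0.800211, s=sin(1.2863/2)=0.599719; N=√[2·24·120·1]=75.894664
Admissible k: 3..4 (factorial args all ≥0)
  k=3: (−1)^0·75.8947/(12)·0.8002^3·0.5997^3 = +0.699015
  k=4: (−1)^1·75.8947/(24)·0.8002^1·0.5997^5 = -0.196311
d^3_{-1,2}(1.2863) = +0.699015 -0.196311 = +0.502704

d=0.5027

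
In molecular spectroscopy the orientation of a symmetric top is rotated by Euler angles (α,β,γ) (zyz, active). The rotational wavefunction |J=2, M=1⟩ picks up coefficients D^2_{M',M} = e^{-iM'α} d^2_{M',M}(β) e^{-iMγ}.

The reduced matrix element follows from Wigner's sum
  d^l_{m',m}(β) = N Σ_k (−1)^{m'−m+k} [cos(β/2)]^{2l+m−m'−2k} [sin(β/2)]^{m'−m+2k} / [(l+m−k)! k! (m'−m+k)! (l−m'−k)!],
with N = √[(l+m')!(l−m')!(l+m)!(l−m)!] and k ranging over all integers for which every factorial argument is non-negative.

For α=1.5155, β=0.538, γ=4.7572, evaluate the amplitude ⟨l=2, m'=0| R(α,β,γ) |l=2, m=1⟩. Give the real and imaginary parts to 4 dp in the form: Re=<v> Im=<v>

Split into d^2_{0,1}(β=0.538) × two z-phases.
With c≡cos(β/2)=0.964037 and s≡sin(β/2)=0.265768, N=[2·2·6·1]^{1/2}=4.898979
k∈{1,2} keeps every argument non-negative
  k=1: (−1)^0·4.8990/(2)·0.9640^3·0.2658^1 = +0.583256
  k=2: (−1)^1·4.8990/(2)·0.9640^1·0.2658^3 = -0.044328
d^2_{0,1}(0.538) = +0.583256 -0.044328 = +0.538928
Phases: e^{-i·(0)·1.5155}=+1.000000+0.000000i, e^{-i·(1)·4.7572}=+0.044796+0.998996i ⇒ D=+0.024142+0.538387i

Re=0.0241 Im=0.5384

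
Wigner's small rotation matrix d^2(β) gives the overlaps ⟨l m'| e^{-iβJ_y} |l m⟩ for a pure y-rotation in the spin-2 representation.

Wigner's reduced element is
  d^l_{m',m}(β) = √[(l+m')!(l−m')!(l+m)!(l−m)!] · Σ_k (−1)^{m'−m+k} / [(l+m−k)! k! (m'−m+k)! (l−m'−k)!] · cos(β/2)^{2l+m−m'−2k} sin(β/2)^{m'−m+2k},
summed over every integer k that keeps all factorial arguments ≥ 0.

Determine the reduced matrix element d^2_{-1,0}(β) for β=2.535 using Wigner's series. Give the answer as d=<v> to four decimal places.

d=-0.5736

d^2_{-1,0}(β=2.535) via Wigner's sum:
Half-angle: c=0.298668, s=0.954357. N=√(1·6·2·2)=4.898979
The bounds max(0,m−m')=1 and min(l+m,l−m')=2 give 2 terms
  k=1: (−1)^0·4.8990/(2)·0.2987^3·0.9544^1 = +0.062280
  k=2: (−1)^1·4.8990/(2)·0.2987^1·0.9544^3 = -0.635912
d^2_{-1,0}(2.535) = +0.062280 -0.635912 = -0.573631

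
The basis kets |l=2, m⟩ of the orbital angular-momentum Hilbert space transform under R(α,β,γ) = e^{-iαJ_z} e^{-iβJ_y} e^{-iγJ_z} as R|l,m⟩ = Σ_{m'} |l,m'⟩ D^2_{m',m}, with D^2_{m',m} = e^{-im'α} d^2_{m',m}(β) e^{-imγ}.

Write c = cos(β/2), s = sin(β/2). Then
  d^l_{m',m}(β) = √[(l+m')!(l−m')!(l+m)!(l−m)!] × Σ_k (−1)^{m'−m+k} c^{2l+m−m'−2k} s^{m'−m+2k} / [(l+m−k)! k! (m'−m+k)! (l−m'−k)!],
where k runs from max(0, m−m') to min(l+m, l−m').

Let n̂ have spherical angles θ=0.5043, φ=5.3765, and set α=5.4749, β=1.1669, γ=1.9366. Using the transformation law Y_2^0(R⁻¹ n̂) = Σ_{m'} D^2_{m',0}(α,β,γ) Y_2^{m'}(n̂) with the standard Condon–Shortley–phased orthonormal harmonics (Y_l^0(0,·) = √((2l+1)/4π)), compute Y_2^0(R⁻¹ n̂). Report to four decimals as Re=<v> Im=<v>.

Re=0.2695 Im=0.0000

Need the full column D^2_{m',0} for m'=−2..2 at α=5.4749, β=1.1669, γ=1.9366.
cos(β/2)=0.834567, sin(β/2)=0.550906
d^2_{-2,0}: single k=2 term ⇒ +0.517790;  D = -0.023693-0.517248i
d^2_{-1,0}: k∈[1..2] ⇒ +0.784399 -0.341799 = +0.442600;  D = +0.305722-0.320046i
d^2_{0,0}: k∈[0..2] ⇒ +0.485115 -0.845548 +0.092111 = -0.268322;  D = -0.268322+0.000000i
d^2_{1,0}: k∈[0..1] ⇒ -0.784399 +0.341799 = -0.442600;  D = -0.305722-0.320046i
d^2_{2,0}: single k=0 term ⇒ +0.517790;  D = -0.023693+0.517248i
Y_2^{m'}(θ=0.5043,φ=5.3765) and Σ D·Y over m':
  (-0.0237-0.5172i)·(-0.0217+0.0875i)  (+0.3057-0.3200i)·(+0.2014+0.2574i)  (-0.2683+0.0000i)·(+0.4099+0.0000i)  (-0.3057-0.3200i)·(-0.2014+0.2574i)  (-0.0237+0.5172i)·(-0.0217-0.0875i)
Y_2^0(R⁻¹ n̂) = +0.269518+0.000000i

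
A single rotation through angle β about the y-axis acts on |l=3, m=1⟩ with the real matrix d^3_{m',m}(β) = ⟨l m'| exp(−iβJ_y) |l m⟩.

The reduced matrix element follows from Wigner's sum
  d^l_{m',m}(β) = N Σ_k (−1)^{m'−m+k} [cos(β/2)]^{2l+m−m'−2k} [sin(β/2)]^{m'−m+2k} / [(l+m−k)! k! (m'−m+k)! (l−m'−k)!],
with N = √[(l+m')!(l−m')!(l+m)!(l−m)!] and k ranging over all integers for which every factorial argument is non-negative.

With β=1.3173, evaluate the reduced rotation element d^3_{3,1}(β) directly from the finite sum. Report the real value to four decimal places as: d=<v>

d^3_{3,1}(β=1.3173) via Wigner's sum:
Half-angle: c=0.790819, s=0.612050. N=√(720·1·24·2)=185.903201
The bounds max(0,m−m')=0 and min(l+m,l−m')=0 give 1 term
  k=0: (−1)^2·185.9032/(48)·0.7908^4·0.6120^2 = +0.567451
d^3_{3,1}(1.3173) = +0.567451

d=0.5675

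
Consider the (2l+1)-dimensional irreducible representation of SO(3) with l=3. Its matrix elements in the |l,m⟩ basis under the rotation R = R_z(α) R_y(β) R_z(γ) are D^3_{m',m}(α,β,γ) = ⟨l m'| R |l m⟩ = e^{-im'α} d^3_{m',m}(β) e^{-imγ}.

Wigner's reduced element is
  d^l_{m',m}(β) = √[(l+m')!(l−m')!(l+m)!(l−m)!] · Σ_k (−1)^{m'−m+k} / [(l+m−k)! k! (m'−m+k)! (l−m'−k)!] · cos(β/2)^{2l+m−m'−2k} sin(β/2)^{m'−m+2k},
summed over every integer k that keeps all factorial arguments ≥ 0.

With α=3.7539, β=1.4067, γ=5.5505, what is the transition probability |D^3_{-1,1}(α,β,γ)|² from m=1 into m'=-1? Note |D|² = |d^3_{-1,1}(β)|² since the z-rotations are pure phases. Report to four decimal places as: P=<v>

First d^3_{-1,1}(β=1.4067), then the phase factors e^{-i(-1)α} and e^{-i(1)γ}:
With c≡cos(β/2)=0.762680 and s≡sin(β/2)=0.646776, N=[2·24·24·2]^{1/2}=48.000000
k: max(0,(1)−(-1))=2 … min(3+(1),3−(-1))=4
  k=2: (−1)^0·48.0000/(8)·0.7627^4·0.6468^2 = +0.849236
  k=3: (−1)^1·48.0000/(6)·0.7627^2·0.6468^4 = -0.814312
  k=4: (−1)^2·48.0000/(48)·0.7627^0·0.6468^6 = +0.073202
d^3_{-1,1}(1.4067) = +0.849236 -0.814312 +0.073202 = +0.108126
|D^3_{-1,1}|² = |d^3_{-1,1}(β)|² = (+0.108126)² = 0.011691 (the z-rotation phases have unit modulus)

P=0.0117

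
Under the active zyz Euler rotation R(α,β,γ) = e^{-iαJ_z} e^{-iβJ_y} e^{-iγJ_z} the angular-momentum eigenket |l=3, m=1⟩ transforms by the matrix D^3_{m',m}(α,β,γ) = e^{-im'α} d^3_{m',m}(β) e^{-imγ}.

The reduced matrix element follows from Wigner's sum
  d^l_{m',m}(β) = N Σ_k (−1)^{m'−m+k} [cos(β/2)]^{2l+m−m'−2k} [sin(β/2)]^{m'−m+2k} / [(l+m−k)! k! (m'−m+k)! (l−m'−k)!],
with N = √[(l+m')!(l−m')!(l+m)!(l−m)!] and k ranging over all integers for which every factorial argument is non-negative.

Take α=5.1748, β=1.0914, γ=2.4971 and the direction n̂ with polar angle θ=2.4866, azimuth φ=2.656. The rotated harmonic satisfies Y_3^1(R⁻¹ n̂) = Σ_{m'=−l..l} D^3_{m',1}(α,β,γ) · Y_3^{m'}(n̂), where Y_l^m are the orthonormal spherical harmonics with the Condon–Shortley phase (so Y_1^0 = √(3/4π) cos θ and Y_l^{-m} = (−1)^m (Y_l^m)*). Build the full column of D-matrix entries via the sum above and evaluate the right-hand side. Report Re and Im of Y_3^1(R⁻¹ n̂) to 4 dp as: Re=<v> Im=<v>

Re=0.4294 Im=0.0012

Need the full column D^3_{m',1} for m'=−3..3 at α=5.1748, β=1.0914, γ=2.4971.
cos(β/2)=0.854764, sin(β/2)=0.519017
d^3_{-3,1}: single k=4 term ⇒ +0.205335;  D = +0.183906+0.091329i
d^3_{-2,1}: k∈[3..4] ⇒ +0.552221 -0.101801 = +0.450419;  D = +0.000667+0.450419i
d^3_{-1,1}: k∈[2..4] ⇒ +0.862778 -0.424138 +0.019547 = +0.458187;  D = -0.409765+0.205008i
d^3_{0,1}: k∈[1..3] ⇒ +0.820358 -0.907391 +0.111517 = +0.024485;  D = -0.019573-0.014710i
d^3_{1,1}: k∈[0..2] ⇒ +0.390012 -1.150370 +0.318104 = -0.442255;  D = -0.080082+0.434944i
d^3_{2,1}: k∈[0..1] ⇒ -0.748881 +0.552221 = -0.196660;  D = -0.188984+0.054410i
d^3_{3,1}: single k=0 term ⇒ +0.556921;  D = +0.376650+0.410238i
Y_3^{m'}(θ=2.4866,φ=2.656) and Σ D·Y over m':
  (+0.1839+0.0913i)·(-0.0107-0.0937i)  (+0.0007+0.4504i)·(-0.1697-0.2483i)  (-0.4098+0.2050i)·(-0.3734-0.1971i)  (-0.0196-0.0147i)·(-0.0428+0.0000i)  (-0.0801+0.4349i)·(+0.3734-0.1971i)  (-0.1890+0.0544i)·(-0.1697+0.2483i)  (+0.3767+0.4102i)·(+0.0107-0.0937i)
Y_3^1(R⁻¹ n̂) = +0.429396+0.001152i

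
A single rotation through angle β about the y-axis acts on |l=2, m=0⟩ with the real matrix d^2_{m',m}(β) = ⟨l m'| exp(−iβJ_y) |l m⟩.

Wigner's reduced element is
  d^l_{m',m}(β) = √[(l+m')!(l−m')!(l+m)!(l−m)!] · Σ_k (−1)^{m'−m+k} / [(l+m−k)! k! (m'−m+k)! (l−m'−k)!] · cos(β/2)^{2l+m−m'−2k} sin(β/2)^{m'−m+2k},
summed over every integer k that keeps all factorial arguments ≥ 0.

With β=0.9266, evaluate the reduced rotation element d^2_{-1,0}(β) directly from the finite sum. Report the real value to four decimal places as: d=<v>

d=0.5881

d^2_{-1,0}(β=0.9266) via Wigner's sum:
Half-angle: c=0.894583, s=0.446903. N=√(1·6·2·2)=4.898979
k: max(0,(0)−(-1))=1 … min(2+(0),2−(-1))=2
  k=1: (−1)^0·4.8990/(2)·0.8946^3·0.4469^1 = +0.783700
  k=2: (−1)^1·4.8990/(2)·0.8946^1·0.4469^3 = -0.195585
d^2_{-1,0}(0.9266) = +0.783700 -0.195585 = +0.588115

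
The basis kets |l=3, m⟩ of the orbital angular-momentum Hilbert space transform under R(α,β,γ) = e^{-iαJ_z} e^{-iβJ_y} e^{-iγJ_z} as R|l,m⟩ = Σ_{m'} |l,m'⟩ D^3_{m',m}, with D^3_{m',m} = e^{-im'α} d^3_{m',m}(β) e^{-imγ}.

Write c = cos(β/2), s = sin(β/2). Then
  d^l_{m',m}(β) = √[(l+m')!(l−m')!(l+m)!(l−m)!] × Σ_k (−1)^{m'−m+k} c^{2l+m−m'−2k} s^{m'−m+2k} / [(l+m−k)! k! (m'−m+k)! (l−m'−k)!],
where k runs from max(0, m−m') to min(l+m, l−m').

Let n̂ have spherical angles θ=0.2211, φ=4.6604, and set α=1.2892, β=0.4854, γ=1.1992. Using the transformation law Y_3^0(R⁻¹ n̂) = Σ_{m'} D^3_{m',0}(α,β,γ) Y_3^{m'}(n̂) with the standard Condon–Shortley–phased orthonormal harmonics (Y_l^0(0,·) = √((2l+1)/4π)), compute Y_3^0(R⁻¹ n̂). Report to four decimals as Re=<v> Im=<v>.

Re=-0.0247 Im=0.0000

Need the full column D^3_{m',0} for m'=−3..3 at α=1.2892, β=0.4854, γ=1.1992.
cos(β/2)=0.970693, sin(β/2)=0.240324
d^3_{-3,0}: single k=3 term ⇒ +0.056775;  D = -0.042458-0.037692i
d^3_{-2,0}: k∈[2..3] ⇒ +0.280856 -0.017215 = +0.263640;  D = -0.222922+0.140755i
d^3_{-1,0}: k∈[1..3] ⇒ +0.717459 -0.131932 +0.002696 = +0.588223;  D = +0.163461+0.565054i
d^3_{0,0}: k∈[0..3] ⇒ +0.836547 -0.461493 +0.028288 -0.000193 = +0.403149;  D = +0.403149+0.000000i
d^3_{1,0}: k∈[0..2] ⇒ -0.717459 +0.131932 -0.002696 = -0.588223;  D = -0.163461+0.565054i
d^3_{2,0}: k∈[0..1] ⇒ +0.280856 -0.017215 = +0.263640;  D = -0.222922-0.140755i
d^3_{3,0}: single k=0 term ⇒ -0.056775;  D = +0.042458-0.037692i
Y_3^{m'}(θ=0.2211,φ=4.6604) and Σ D·Y over m':
  (-0.0425-0.0377i)·(+0.0007-0.0043i)  (-0.2229+0.1408i)·(-0.0477-0.0050i)  (+0.1635+0.5651i)·(-0.0138+0.2661i)  (+0.4031+0.0000i)·(+0.6406+0.0000i)  (-0.1635+0.5651i)·(+0.0138+0.2661i)  (-0.2229-0.1408i)·(-0.0477+0.0050i)  (+0.0425-0.0377i)·(-0.0007-0.0043i)
Y_3^0(R⁻¹ n̂) = -0.024692-0.000000i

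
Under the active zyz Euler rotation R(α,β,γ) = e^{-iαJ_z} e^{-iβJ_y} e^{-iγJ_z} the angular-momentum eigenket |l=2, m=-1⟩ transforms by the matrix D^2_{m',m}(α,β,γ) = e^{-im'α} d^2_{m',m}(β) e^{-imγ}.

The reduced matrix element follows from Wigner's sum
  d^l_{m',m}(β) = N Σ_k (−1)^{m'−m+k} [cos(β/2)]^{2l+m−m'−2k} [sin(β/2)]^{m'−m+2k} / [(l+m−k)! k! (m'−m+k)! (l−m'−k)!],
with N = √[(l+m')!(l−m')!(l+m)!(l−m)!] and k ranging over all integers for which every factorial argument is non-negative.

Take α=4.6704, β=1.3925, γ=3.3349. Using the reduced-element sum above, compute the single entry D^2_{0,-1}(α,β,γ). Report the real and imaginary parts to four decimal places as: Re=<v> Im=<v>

First d^2_{0,-1}(β=1.3925), then the phase factors e^{-i(0)α} and e^{-i(-1)γ}:
Half-angle: c=0.767253, s=0.641345. N=√(2·2·1·6)=4.898979
Admissible k: 0..1 (factorial args all ≥0)
  k=0: (−1)^1·4.8990/(2)·0.7673^3·0.6413^1 = -0.709549
  k=1: (−1)^2·4.8990/(2)·0.7673^1·0.6413^3 = +0.495780
d^2_{0,-1}(1.3925) = -0.709549 +0.495780 = -0.213769
Phases: e^{-i·(0)·4.6704}=+1.000000+0.000000i, e^{-i·(-1)·3.3349}=-0.981374-0.192106i ⇒ D=+0.209787+0.041066i

Re=0.2098 Im=0.0411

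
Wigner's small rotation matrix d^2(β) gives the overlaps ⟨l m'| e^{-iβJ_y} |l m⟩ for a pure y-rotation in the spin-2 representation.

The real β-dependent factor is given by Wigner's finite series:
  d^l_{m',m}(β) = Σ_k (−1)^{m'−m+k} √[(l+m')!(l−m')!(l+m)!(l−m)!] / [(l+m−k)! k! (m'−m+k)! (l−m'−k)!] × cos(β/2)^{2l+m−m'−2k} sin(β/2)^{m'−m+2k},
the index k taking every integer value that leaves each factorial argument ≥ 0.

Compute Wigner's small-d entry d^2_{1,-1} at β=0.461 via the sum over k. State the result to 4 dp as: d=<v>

d^2_{1,-1}(β=0.461) via Wigner's sum:
Half-angle: c=0.973552, s=0.228464. N=√(6·1·1·6)=6.000000
k∈{0,1} keeps every argument non-negative
  k=0: (−1)^2·6.0000/(2)·0.9736^2·0.2285^2 = +0.148415
  k=1: (−1)^3·6.0000/(6)·0.9736^0·0.2285^4 = -0.002724
d^2_{1,-1}(0.461) = +0.148415 -0.002724 = +0.145690

d=0.1457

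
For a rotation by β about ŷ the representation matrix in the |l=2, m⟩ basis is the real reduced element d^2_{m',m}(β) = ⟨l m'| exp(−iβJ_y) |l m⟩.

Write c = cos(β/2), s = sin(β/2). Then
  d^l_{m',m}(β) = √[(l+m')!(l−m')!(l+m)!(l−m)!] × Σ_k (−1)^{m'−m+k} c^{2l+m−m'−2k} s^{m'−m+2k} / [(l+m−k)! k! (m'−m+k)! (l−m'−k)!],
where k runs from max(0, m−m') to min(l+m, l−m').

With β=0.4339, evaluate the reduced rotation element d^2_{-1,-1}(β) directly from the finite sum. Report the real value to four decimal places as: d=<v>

d=0.7769

d^2_{-1,-1}(β=0.4339) via Wigner's sum:
c=cos(0.4339/2)=0.976559, s=sin(0.4339/2)=0.215252; N=√[1·6·1·6]=6.000000
Admissible k: 0..1 (factorial args all ≥0)
  k=0: (−1)^0·6.0000/(6)·0.9766^4·0.2153^0 = +0.909480
  k=1: (−1)^1·6.0000/(2)·0.9766^2·0.2153^2 = -0.132560
d^2_{-1,-1}(0.4339) = +0.909480 -0.132560 = +0.776920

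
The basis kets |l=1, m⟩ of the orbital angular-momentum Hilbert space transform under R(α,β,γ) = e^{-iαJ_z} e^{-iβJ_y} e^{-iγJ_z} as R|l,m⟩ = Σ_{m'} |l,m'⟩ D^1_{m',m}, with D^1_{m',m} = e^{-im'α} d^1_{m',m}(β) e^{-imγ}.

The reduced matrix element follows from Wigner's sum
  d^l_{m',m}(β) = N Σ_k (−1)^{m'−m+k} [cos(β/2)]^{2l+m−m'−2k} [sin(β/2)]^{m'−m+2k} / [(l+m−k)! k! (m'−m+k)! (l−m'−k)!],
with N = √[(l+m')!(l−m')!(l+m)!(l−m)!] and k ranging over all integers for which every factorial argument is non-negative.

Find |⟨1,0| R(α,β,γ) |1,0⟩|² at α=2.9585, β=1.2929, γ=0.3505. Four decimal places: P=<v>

P=0.0753

First d^1_{0,0}(β=1.2929), then the phase factors e^{-i(0)α} and e^{-i(0)γ}:
Half-angle: c=0.798227, s=0.602357. N=√(1·1·1·1)=1.000000
The bounds max(0,m−m')=0 and min(l+m,l−m')=1 give 2 terms
  k=0: (−1)^0·1.0000/(1)·0.7982^2·0.6024^0 = +0.637167
  k=1: (−1)^1·1.0000/(1)·0.7982^0·0.6024^2 = -0.362833
d^1_{0,0}(1.2929) = +0.637167 -0.362833 = +0.274333
|D^1_{0,0}|² = |d^1_{0,0}(β)|² = (+0.274333)² = 0.075259 (the z-rotation phases have unit modulus)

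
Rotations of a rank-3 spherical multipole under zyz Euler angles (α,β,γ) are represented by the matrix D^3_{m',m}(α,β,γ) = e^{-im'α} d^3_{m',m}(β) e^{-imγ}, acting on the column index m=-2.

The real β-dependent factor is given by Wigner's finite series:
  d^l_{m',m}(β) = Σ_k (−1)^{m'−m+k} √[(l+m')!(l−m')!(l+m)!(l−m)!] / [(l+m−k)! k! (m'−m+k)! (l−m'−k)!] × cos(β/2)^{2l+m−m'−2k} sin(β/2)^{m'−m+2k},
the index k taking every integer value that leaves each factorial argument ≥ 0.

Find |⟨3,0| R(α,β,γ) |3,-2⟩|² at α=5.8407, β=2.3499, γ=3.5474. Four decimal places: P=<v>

Split into d^3_{0,-2}(β=2.3499) × two z-phases.
With c≡cos(β/2)=0.385589 and s≡sin(β/2)=0.922671, N=[6·6·1·120]^{1/2}=65.726707
Admissible k: 0..1 (factorial args all ≥0)
  k=0: (−1)^2·65.7267/(12)·0.3856^4·0.9227^2 = +0.103075
  k=1: (−1)^3·65.7267/(12)·0.3856^2·0.9227^4 = -0.590197
d^3_{0,-2}(2.3499) = +0.103075 -0.590197 = -0.487122
|D^3_{0,-2}|² = |d^3_{0,-2}(β)|² = (-0.487122)² = 0.237288 (the z-rotation phases have unit modulus)

P=0.2373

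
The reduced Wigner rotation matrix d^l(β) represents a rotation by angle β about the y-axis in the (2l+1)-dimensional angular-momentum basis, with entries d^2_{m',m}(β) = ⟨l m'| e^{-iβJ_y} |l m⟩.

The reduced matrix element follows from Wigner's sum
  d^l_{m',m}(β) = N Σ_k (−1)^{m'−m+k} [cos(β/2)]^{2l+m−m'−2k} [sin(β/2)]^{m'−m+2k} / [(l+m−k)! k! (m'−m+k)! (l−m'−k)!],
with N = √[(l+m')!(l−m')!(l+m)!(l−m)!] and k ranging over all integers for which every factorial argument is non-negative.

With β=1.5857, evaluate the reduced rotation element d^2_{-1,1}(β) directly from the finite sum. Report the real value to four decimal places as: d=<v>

d^2_{-1,1}(β=1.5857) via Wigner's sum:
With c≡cos(β/2)=0.701818 and s≡sin(β/2)=0.712356, N=[1·6·6·1]^{1/2}=6.000000
Admissible k: 2..3 (factorial args all ≥0)
  k=2: (−1)^0·6.0000/(2)·0.7018^2·0.7124^2 = +0.749833
  k=3: (−1)^1·6.0000/(6)·0.7018^0·0.7124^4 = -0.257507
d^2_{-1,1}(1.5857) = +0.749833 -0.257507 = +0.492326

d=0.4923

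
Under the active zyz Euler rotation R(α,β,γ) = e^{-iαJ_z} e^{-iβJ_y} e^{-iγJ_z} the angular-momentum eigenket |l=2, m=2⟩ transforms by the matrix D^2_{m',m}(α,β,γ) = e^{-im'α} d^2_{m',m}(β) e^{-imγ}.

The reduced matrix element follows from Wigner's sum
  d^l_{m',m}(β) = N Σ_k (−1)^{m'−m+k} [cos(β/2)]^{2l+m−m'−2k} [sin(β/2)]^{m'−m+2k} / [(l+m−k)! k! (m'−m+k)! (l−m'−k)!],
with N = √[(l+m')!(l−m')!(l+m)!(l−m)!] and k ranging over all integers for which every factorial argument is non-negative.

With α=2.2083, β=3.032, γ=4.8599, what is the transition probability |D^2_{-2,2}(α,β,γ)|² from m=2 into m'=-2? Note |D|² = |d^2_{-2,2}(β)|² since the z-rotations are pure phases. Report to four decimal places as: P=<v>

P=0.9881

Split into d^2_{-2,2}(β=3.032) × two z-phases.
With c≡cos(β/2)=0.054769 and s≡sin(β/2)=0.998499, N=[1·24·24·1]^{1/2}=24.000000
k: max(0,(2)−(-2))=4 … min(2+(2),2−(-2))=4
  k=4: (−1)^0·24.0000/(24)·0.0548^0·0.9985^4 = +0.994010
d^2_{-2,2}(3.032) = +0.994010
|D^2_{-2,2}|² = |d^2_{-2,2}(β)|² = (+0.994010)² = 0.988055 (the z-rotation phases have unit modulus)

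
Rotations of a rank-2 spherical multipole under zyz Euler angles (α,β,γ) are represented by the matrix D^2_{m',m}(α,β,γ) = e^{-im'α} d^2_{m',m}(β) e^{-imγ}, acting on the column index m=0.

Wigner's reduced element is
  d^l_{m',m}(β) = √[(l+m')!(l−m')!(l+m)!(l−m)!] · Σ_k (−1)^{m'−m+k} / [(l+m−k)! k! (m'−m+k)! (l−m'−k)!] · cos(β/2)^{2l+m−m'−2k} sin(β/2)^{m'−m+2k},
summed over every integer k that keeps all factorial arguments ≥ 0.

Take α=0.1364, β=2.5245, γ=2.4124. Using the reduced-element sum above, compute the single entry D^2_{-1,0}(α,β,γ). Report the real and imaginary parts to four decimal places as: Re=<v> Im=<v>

Re=-0.5726 Im=-0.0786

D^2_{-1,0}(0.1364,2.5245,2.4124) = e^{-i·-1·0.1364}·d^2_{-1,0}(2.5245)·e^{-i·0·2.4124}. Compute d first:
With c≡cos(β/2)=0.303674 and s≡sin(β/2)=0.952776, N=[1·6·2·2]^{1/2}=4.898979
k: max(0,(0)−(-1))=1 … min(2+(0),2−(-1))=2
  k=1: (−1)^0·4.8990/(2)·0.3037^3·0.9528^1 = +0.065357
  k=2: (−1)^1·4.8990/(2)·0.3037^1·0.9528^3 = -0.643362
d^2_{-1,0}(2.5245) = +0.065357 -0.643362 = -0.578006
Attach z-rotation phases: D = e^{-i(-1)(0.1364)}·(-0.578006)·e^{-i(0)(2.4124)} = -0.572637-0.078596i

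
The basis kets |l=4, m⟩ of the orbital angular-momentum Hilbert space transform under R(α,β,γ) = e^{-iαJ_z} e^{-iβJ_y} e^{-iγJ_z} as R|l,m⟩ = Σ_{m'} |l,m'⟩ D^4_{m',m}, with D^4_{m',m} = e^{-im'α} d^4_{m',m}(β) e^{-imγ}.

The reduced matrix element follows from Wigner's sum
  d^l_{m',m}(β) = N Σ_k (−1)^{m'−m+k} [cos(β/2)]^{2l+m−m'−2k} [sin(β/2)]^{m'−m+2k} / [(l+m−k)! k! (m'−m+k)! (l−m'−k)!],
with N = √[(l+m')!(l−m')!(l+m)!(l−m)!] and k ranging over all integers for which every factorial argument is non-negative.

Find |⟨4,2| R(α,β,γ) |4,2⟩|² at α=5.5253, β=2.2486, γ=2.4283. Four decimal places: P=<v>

D^4_{2,2}(5.5253,2.2486,2.4283) = e^{-i·2·5.5253}·d^4_{2,2}(2.2486)·e^{-i·2·2.4283}. Compute d first:
With c≡cos(β/2)=0.431808 and s≡sin(β/2)=0.901966, N=[720·2·720·2]^{1/2}=1440.000000
Admissible k: 0..2 (factorial args all ≥0)
  k=0: (−1)^0·1440.0000/(1440)·0.4318^8·0.9020^0 = +0.001209
  k=1: (−1)^1·1440.0000/(120)·0.4318^6·0.9020^2 = -0.063286
  k=2: (−1)^2·1440.0000/(96)·0.4318^4·0.9020^4 = +0.345155
d^4_{2,2}(2.2486) = +0.001209 -0.063286 +0.345155 = +0.283078
|D^4_{2,2}|² = |d^4_{2,2}(β)|² = (+0.283078)² = 0.080133 (the z-rotation phases have unit modulus)

P=0.0801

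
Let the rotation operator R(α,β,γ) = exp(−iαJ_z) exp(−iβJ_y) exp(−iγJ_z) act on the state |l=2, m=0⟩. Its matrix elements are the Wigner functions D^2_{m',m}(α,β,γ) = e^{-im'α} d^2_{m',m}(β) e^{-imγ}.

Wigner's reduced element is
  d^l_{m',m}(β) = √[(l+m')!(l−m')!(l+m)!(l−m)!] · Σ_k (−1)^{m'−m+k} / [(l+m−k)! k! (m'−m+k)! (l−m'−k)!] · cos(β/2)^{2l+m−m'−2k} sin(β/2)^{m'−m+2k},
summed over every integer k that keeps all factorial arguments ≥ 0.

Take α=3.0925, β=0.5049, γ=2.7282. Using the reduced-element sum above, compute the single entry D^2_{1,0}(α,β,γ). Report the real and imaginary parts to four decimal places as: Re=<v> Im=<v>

Re=0.5179 Im=0.0254

D^2_{1,0}(3.0925,0.5049,2.7282) = e^{-i·1·3.0925}·d^2_{1,0}(0.5049)·e^{-i·0·2.7282}. Compute d first:
c=cos(0.5049/2)=0.968303, s=sin(0.5049/2)=0.249777; N=√[6·1·2·2]=4.898979
k: max(0,(0)−(1))=0 … min(2+(0),2−(1))=1
  k=0: (−1)^1·4.8990/(2)·0.9683^3·0.2498^1 = -0.555472
  k=1: (−1)^2·4.8990/(2)·0.9683^1·0.2498^3 = +0.036961
d^2_{1,0}(0.5049) = -0.555472 +0.036961 = -0.518511
D = (-0.998795-0.049073i)·(-0.518511)·(+1.000000+0.000000i) = +0.517887+0.025445i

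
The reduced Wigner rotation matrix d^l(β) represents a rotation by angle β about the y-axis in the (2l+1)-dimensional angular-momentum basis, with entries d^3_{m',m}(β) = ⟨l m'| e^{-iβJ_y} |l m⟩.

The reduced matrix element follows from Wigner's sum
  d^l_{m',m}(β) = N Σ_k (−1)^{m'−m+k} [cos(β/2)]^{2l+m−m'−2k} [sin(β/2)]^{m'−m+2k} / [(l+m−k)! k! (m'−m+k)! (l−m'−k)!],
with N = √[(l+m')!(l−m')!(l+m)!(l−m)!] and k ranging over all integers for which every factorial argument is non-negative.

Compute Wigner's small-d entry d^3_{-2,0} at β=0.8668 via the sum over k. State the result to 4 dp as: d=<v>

d^3_{-2,0}(β=0.8668) via Wigner's sum:
c=cos(0.8668/2)=0.907543, s=sin(0.8668/2)=0.419959; N=√[1·120·6·6]=65.726707
k: max(0,(0)−(-2))=2 … min(3+(0),3−(-2))=3
  k=2: (−1)^0·65.7267/(12)·0.9075^4·0.4200^2 = +0.655305
  k=3: (−1)^1·65.7267/(12)·0.9075^2·0.4200^4 = -0.140321
d^3_{-2,0}(0.8668) = +0.655305 -0.140321 = +0.514984

d=0.5150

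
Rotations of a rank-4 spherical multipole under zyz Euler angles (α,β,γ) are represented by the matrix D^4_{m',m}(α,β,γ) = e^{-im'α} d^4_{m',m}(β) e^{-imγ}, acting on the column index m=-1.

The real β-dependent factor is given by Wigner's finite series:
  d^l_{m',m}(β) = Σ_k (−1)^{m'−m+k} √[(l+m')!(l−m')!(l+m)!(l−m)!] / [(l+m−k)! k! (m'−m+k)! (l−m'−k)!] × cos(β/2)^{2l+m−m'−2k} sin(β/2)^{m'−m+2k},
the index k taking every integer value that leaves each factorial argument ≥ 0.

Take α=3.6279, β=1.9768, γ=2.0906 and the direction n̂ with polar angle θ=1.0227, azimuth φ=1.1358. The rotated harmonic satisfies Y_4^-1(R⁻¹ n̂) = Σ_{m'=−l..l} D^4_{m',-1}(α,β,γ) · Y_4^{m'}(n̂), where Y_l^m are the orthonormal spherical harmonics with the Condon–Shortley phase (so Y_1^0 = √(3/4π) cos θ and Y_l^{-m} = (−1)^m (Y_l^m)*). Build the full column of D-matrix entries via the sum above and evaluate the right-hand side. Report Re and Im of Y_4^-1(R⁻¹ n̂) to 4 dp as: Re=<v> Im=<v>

Re=0.2463 Im=0.3147

Need the full column D^4_{m',-1} for m'=−4..4 at α=3.6279, β=1.9768, γ=2.0906.
cos(β/2)=0.550027, sin(β/2)=0.835147
d^4_{-4,-1}: single k=3 term ⇒ +0.219433;  D = -0.137390-0.171099i
d^4_{-3,-1}: k∈[2..3] ⇒ +0.153285 -0.588988 = -0.435703;  D = -0.399951-0.172847i
d^4_{-2,-1}: k∈[1..3] ⇒ +0.053962 -0.622034 +0.956051 = +0.387979;  D = -0.386788+0.030378i
d^4_{-1,-1}: k∈[0..3] ⇒ +0.008377 -0.289681 +1.335698 -1.026468 = +0.027926;  D = +0.023591-0.014945i
d^4_{0,-1}: k∈[0..3] ⇒ -0.056881 +0.786818 -1.813980 +0.697011 = -0.387032;  D = +0.192243-0.335911i
d^4_{1,-1}: k∈[0..3] ⇒ +0.193121 -1.335698 +1.539701 -0.236648 = +0.160476;  D = +0.005374-0.160386i
d^4_{2,-1}: k∈[0..2] ⇒ -0.414689 +1.434077 -0.661242 = +0.358145;  D = +0.156687+0.322052i
d^4_{3,-1}: k∈[0..1] ⇒ +0.588988 -0.814733 = -0.225746;  D = +0.182185+0.133303i
d^4_{4,-1}: single k=0 term ⇒ -0.505895;  D = -0.500559-0.073283i
Y_4^{m'}(θ=1.0227,φ=1.1358) and Σ D·Y over m':
  (-0.1374-0.1711i)·(-0.0395+0.2315i)  (-0.4000-0.1728i)·(-0.3913+0.1065i)  (-0.3868+0.0304i)·(-0.1415-0.1677i)  (+0.0236-0.0149i)·(-0.0975+0.2098i)  (+0.1922-0.3359i)·(-0.2714+0.0000i)  (+0.0054-0.1604i)·(+0.0975+0.2098i)  (+0.1567+0.3221i)·(-0.1415+0.1677i)  (+0.1822+0.1333i)·(+0.3913+0.1065i)  (-0.5006-0.0733i)·(-0.0395-0.2315i)
Y_4^-1(R⁻¹ n̂) = +0.246342+0.314670i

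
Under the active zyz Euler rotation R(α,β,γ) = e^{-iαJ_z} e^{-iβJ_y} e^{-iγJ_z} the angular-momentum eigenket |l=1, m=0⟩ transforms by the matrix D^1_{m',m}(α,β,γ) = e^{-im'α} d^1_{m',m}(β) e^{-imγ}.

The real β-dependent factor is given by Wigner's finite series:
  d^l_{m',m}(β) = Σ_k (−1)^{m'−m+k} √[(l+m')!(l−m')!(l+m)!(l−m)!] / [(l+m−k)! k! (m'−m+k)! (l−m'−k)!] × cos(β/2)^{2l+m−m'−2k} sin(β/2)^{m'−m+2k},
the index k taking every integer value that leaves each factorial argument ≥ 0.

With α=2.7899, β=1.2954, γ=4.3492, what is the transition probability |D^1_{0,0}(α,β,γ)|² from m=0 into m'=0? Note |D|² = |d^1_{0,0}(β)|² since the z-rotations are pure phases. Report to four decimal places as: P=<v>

P=0.0739

D^1_{0,0}(2.7899,1.2954,4.3492) = e^{-i·0·2.7899}·d^1_{0,0}(1.2954)·e^{-i·0·4.3492}. Compute d first:
c=cos(1.2954/2)=0.797474, s=sin(1.2954/2)=0.603354; N=√[1·1·1·1]=1.000000
k∈{0,1} keeps every argument non-negative
  k=0: (−1)^0·1.0000/(1)·0.7975^2·0.6034^0 = +0.635964
  k=1: (−1)^1·1.0000/(1)·0.7975^0·0.6034^2 = -0.364036
d^1_{0,0}(1.2954) = +0.635964 -0.364036 = +0.271928
|D^1_{0,0}|² = |d^1_{0,0}(β)|² = (+0.271928)² = 0.073945 (the z-rotation phases have unit modulus)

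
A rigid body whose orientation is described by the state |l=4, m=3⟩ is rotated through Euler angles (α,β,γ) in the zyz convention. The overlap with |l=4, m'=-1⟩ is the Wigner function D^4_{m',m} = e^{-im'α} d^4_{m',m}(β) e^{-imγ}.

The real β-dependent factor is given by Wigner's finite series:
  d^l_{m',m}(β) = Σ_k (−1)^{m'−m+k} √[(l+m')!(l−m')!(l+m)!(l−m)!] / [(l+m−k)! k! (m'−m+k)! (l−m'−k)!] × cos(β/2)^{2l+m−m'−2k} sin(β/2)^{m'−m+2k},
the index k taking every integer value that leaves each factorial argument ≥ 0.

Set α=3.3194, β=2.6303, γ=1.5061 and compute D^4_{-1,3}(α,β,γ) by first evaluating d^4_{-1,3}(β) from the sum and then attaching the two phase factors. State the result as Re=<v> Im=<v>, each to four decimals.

Split into d^4_{-1,3}(β=2.6303) × two z-phases.
c=cos(2.6303/2)=0.252871, s=sin(2.6303/2)=0.967500; N=√[6·120·5040·1]=1904.940944
Admissible k: 4..5 (factorial args all ≥0)
  k=4: (−1)^0·1904.9409/(144)·0.2529^4·0.9675^4 = +0.047393
  k=5: (−1)^1·1904.9409/(240)·0.2529^2·0.9675^6 = -0.416269
d^4_{-1,3}(2.6303) = +0.047393 -0.416269 = -0.368875
Attach z-rotation phases: D = e^{-i(-1)(3.3194)}·(-0.368875)·e^{-i(3)(1.5061)} = -0.134043+0.343659i

Re=-0.1340 Im=0.3437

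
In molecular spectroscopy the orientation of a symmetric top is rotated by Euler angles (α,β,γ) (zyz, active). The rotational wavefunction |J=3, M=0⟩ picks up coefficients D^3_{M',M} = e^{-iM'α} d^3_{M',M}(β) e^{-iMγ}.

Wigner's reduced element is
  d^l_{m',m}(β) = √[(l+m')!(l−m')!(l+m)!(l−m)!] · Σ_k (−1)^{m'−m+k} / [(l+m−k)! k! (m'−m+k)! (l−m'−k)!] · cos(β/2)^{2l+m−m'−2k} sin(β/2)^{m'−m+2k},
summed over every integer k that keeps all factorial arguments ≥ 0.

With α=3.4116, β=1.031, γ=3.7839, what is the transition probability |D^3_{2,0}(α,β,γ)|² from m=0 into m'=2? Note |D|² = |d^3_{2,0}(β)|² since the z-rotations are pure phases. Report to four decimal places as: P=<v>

P=0.2682

First d^3_{2,0}(β=1.031), then the phase factors e^{-i(2)α} and e^{-i(0)γ}:
Half-angle: c=0.870046, s=0.492970. N=√(120·1·6·6)=65.726707
The bounds max(0,m−m')=0 and min(l+m,l−m')=1 give 2 terms
  k=0: (−1)^2·65.7267/(12)·0.8700^4·0.4930^2 = +0.762730
  k=1: (−1)^3·65.7267/(12)·0.8700^2·0.4930^4 = -0.244865
d^3_{2,0}(1.031) = +0.762730 -0.244865 = +0.517865
|D^3_{2,0}|² = |d^3_{2,0}(β)|² = (+0.517865)² = 0.268184 (the z-rotation phases have unit modulus)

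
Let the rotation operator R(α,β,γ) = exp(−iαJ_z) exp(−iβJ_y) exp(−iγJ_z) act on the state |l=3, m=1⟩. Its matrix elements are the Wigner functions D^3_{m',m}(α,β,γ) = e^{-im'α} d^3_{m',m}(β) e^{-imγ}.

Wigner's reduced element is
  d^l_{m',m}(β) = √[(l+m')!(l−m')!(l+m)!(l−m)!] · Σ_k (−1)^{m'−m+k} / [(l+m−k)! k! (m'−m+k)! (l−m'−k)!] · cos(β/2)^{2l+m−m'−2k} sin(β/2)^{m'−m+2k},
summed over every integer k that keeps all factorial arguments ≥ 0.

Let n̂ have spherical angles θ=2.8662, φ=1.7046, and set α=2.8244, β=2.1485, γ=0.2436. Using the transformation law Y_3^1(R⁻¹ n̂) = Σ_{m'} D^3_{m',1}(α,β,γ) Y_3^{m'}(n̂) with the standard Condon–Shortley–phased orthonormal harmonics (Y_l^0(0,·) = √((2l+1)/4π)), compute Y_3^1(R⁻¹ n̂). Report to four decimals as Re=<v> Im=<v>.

Need the full column D^3_{m',1} for m'=−3..3 at α=2.8244, β=2.1485, γ=0.2436.
cos(β/2)=0.476392, sin(β/2)=0.879233
d^3_{-3,1}: single k=4 term ⇒ +0.525279;  D = -0.192698+0.488657i
d^3_{-2,1}: k∈[3..4] ⇒ +0.464767 -0.791561 = -0.326794;  D = -0.208724+0.251453i
d^3_{-1,1}: k∈[2..4] ⇒ +0.238900 -1.085012 +0.461981 = -0.384131;  D = +0.325295-0.204303i
d^3_{0,1}: k∈[1..3] ⇒ +0.074734 -0.763689 +0.867112 = +0.178156;  D = +0.172896-0.042971i
d^3_{1,1}: k∈[0..2] ⇒ +0.011689 -0.318534 +0.813759 = +0.506915;  D = -0.505543-0.037272i
d^3_{2,1}: k∈[0..1] ⇒ -0.068222 +0.464767 = +0.396544;  D = +0.366649+0.151050i
d^3_{3,1}: single k=0 term ⇒ +0.154209;  D = -0.117150-0.100282i
Y_3^{m'}(θ=2.8662,φ=1.7046) and Σ D·Y over m':
  (-0.1927+0.4887i)·(+0.0033+0.0077i)  (-0.2087+0.2515i)·(+0.0701-0.0192i)  (+0.3253-0.2043i)·(-0.0426-0.3162i)  (+0.1729-0.0430i)·(-0.5855+0.0000i)  (-0.5055-0.0373i)·(+0.0426-0.3162i)  (+0.3666+0.1510i)·(+0.0701+0.0192i)  (-0.1171-0.1003i)·(-0.0033+0.0077i)
Y_3^1(R⁻¹ n̂) = -0.203206+0.128088i

Re=-0.2032 Im=0.1281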